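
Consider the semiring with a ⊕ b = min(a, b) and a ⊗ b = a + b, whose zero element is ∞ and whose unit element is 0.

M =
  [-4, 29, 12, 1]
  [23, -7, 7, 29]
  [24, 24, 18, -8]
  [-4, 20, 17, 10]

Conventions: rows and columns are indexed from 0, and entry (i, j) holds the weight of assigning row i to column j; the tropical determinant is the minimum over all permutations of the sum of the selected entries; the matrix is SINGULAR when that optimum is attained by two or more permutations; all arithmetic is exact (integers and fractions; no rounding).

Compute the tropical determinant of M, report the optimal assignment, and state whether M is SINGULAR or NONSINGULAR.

σ = (0, 1, 2, 3): (-4) + (-7) + 18 + 10 = 17
σ = (0, 1, 3, 2): (-4) + (-7) + (-8) + 17 = -2
σ = (0, 2, 1, 3): (-4) + 7 + 24 + 10 = 37
σ = (0, 2, 3, 1): (-4) + 7 + (-8) + 20 = 15
σ = (0, 3, 1, 2): (-4) + 29 + 24 + 17 = 66
σ = (0, 3, 2, 1): (-4) + 29 + 18 + 20 = 63
σ = (1, 0, 2, 3): 29 + 23 + 18 + 10 = 80
σ = (1, 0, 3, 2): 29 + 23 + (-8) + 17 = 61
σ = (1, 2, 0, 3): 29 + 7 + 24 + 10 = 70
σ = (1, 2, 3, 0): 29 + 7 + (-8) + (-4) = 24
σ = (1, 3, 0, 2): 29 + 29 + 24 + 17 = 99
σ = (1, 3, 2, 0): 29 + 29 + 18 + (-4) = 72
σ = (2, 0, 1, 3): 12 + 23 + 24 + 10 = 69
σ = (2, 0, 3, 1): 12 + 23 + (-8) + 20 = 47
σ = (2, 1, 0, 3): 12 + (-7) + 24 + 10 = 39
σ = (2, 1, 3, 0): 12 + (-7) + (-8) + (-4) = -7
σ = (2, 3, 0, 1): 12 + 29 + 24 + 20 = 85
σ = (2, 3, 1, 0): 12 + 29 + 24 + (-4) = 61
σ = (3, 0, 1, 2): 1 + 23 + 24 + 17 = 65
σ = (3, 0, 2, 1): 1 + 23 + 18 + 20 = 62
σ = (3, 1, 0, 2): 1 + (-7) + 24 + 17 = 35
σ = (3, 1, 2, 0): 1 + (-7) + 18 + (-4) = 8
σ = (3, 2, 0, 1): 1 + 7 + 24 + 20 = 52
σ = (3, 2, 1, 0): 1 + 7 + 24 + (-4) = 28
Optimal value attained by: σ = (2, 1, 3, 0).
Answer: det⊕(M) = -7; verdict: NONSINGULAR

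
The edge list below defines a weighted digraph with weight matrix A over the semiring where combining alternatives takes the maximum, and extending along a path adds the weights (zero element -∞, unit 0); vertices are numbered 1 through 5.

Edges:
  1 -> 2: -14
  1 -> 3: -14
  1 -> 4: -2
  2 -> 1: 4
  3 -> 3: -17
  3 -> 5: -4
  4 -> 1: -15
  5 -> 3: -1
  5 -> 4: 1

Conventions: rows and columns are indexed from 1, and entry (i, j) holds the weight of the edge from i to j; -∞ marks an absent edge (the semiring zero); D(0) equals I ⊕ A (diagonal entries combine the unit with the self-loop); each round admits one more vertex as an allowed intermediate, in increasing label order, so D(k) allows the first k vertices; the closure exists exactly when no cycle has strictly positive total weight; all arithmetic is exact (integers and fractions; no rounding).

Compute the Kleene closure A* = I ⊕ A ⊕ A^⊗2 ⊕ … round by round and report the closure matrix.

D(0):
  [0, -14, -14, -2, -∞]
  [4, 0, -∞, -∞, -∞]
  [-∞, -∞, 0, -∞, -4]
  [-15, -∞, -∞, 0, -∞]
  [-∞, -∞, -1, 1, 0]
D(1):
  [0, -14, -14, -2, -∞]
  [4, 0, -10, 2, -∞]
  [-∞, -∞, 0, -∞, -4]
  [-15, -29, -29, 0, -∞]
  [-∞, -∞, -1, 1, 0]
D(2):
  [0, -14, -14, -2, -∞]
  [4, 0, -10, 2, -∞]
  [-∞, -∞, 0, -∞, -4]
  [-15, -29, -29, 0, -∞]
  [-∞, -∞, -1, 1, 0]
D(3):
  [0, -14, -14, -2, -18]
  [4, 0, -10, 2, -14]
  [-∞, -∞, 0, -∞, -4]
  [-15, -29, -29, 0, -33]
  [-∞, -∞, -1, 1, 0]
D(4):
  [0, -14, -14, -2, -18]
  [4, 0, -10, 2, -14]
  [-∞, -∞, 0, -∞, -4]
  [-15, -29, -29, 0, -33]
  [-14, -28, -1, 1, 0]
D(5):
  [0, -14, -14, -2, -18]
  [4, 0, -10, 2, -14]
  [-18, -32, 0, -3, -4]
  [-15, -29, -29, 0, -33]
  [-14, -28, -1, 1, 0]
Answer: A* = [[0, -14, -14, -2, -18], [4, 0, -10, 2, -14], [-18, -32, 0, -3, -4], [-15, -29, -29, 0, -33], [-14, -28, -1, 1, 0]]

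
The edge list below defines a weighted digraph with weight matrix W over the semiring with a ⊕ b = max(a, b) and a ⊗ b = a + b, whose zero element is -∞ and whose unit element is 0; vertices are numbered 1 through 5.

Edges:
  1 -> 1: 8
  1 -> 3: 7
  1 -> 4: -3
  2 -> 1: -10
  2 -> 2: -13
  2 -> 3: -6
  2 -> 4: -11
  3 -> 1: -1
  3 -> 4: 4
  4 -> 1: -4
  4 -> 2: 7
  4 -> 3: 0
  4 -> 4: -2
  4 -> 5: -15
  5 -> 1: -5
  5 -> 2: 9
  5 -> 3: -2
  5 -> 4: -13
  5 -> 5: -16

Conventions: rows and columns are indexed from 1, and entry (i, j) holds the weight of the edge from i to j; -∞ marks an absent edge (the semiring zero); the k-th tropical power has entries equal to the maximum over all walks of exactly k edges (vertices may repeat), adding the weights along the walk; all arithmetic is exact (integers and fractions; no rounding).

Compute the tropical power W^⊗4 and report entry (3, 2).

W^⊗2:
  [16, 4, 15, 11, -18]
  [-2, -4, -3, -2, -26]
  [7, 11, 6, 2, -11]
  [4, 5, 3, 4, -17]
  [3, -4, 3, 2, -28]
W^⊗3:
  [24, 18, 23, 19, -4]
  [6, 5, 5, 1, -17]
  [15, 9, 14, 10, -13]
  [12, 11, 11, 7, -11]
  [11, 9, 10, 7, -13]
W^⊗4:
  [32, 26, 31, 27, 4]
  [14, 8, 13, 9, -14]
  [23, 17, 22, 18, -5]
  [20, 14, 19, 15, -8]
  [19, 14, 18, 14, -8]
Key observation: the optimum is the walk 3->1->3->4->2, with weight (-1) + 7 + 4 + 7 = 17.
Optimal value attained by: walk 3->1->3->4->2.
Answer: (W^⊗4)[3][2] = 17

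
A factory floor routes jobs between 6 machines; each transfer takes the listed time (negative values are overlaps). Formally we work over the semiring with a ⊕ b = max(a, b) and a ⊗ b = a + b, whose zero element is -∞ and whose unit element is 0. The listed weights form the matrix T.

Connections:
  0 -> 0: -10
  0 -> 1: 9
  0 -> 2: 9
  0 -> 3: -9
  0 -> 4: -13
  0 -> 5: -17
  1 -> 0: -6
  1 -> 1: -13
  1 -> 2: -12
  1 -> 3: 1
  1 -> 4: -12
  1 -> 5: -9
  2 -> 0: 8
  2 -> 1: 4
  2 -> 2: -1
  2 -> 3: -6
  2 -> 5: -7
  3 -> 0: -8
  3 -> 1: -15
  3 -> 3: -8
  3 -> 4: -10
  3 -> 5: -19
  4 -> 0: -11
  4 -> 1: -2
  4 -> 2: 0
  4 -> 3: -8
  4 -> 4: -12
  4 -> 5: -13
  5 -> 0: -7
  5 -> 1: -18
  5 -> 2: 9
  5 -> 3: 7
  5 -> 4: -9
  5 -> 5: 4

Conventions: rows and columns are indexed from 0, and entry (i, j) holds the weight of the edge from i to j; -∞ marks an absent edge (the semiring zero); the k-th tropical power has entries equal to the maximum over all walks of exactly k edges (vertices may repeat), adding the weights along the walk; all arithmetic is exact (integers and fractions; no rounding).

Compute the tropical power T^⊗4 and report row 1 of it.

T^⊗2:
  [17, 13, 8, 10, -3, 2]
  [-4, 3, 3, -2, -9, -5]
  [7, 17, 17, 5, -5, -3]
  [-16, 1, 1, -12, -18, -15]
  [8, 4, -1, -1, -14, -7]
  [17, 13, 13, 11, -3, 8]
T^⊗3:
  [16, 26, 26, 14, 4, 6]
  [11, 7, 5, 4, -9, -1]
  [25, 21, 16, 18, 5, 10]
  [9, 5, 0, 2, -11, -6]
  [7, 17, 17, 5, -5, -3]
  [21, 26, 26, 15, 4, 12]
T^⊗4:
  [34, 30, 25, 27, 14, 19]
  [13, 20, 20, 8, -2, 3]
  [24, 34, 34, 22, 12, 14]
  [8, 18, 18, 6, -4, -2]
  [25, 21, 16, 18, 5, 10]
  [34, 30, 30, 27, 14, 19]
Answer: row 1 of T^⊗4 = [13, 20, 20, 8, -2, 3]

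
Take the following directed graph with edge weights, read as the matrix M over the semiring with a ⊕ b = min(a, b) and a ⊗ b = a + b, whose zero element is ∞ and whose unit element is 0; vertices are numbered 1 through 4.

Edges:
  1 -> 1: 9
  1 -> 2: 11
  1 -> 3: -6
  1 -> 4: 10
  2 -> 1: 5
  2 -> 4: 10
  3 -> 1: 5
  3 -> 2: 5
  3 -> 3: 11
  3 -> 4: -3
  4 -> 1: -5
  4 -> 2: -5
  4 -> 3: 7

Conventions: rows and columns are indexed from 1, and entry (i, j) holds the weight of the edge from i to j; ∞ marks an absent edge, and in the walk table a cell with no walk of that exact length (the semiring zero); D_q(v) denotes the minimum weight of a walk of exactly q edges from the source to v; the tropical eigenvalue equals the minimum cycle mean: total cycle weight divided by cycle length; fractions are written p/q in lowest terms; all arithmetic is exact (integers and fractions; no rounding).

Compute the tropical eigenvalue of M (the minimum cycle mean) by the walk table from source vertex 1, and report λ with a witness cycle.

q=0: [0, ∞, ∞, ∞]
q=1: [9, 11, -6, 10]
q=2: [-1, -1, 3, -9]
q=3: [-14, -14, -7, 0]
q=4: [-9, -5, -20, -10]
Optimal cycle mean attained by: cycle 1->3->4->1, total (-6) + (-3) + (-5), length 3.
Answer: λ = -14/3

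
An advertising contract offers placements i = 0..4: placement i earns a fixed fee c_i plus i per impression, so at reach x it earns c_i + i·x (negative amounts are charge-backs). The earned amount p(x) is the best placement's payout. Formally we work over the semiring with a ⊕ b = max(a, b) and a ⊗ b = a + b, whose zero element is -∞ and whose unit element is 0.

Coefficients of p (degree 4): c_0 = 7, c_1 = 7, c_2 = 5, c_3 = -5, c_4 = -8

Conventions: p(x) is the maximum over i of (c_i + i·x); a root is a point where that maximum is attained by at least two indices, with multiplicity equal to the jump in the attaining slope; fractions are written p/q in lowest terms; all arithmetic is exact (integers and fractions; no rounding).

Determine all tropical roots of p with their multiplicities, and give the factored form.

hull edge (i=0, c=7) to (i=1, c=7): slope 0, span 1
hull edge (i=1, c=7) to (i=2, c=5): slope -2, span 1
hull edge (i=2, c=5) to (i=4, c=-8): slope -13/2, span 2
Factored form: p(x) = -8 ⊗ (x ⊕ 0) ⊗ (x ⊕ 2) ⊗ (x ⊕ 13/2) ⊗ (x ⊕ 13/2)
Answer: roots = 0 (mult 1), 2 (mult 1), 13/2 (mult 2)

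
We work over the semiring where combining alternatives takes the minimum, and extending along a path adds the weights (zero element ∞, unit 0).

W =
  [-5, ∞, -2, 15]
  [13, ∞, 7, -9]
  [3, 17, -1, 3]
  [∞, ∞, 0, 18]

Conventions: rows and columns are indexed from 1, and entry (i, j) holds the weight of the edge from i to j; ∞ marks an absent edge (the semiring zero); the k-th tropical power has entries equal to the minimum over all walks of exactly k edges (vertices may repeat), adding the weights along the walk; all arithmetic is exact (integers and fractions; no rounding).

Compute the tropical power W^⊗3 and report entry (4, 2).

W^⊗2:
  [-10, 15, -7, 1]
  [8, 24, -9, 9]
  [-2, 16, -2, 2]
  [3, 17, -1, 3]
W^⊗3:
  [-15, 10, -12, -4]
  [-6, 8, -10, -6]
  [-7, 15, -4, 1]
  [-2, 16, -2, 2]
Key observation: the optimum is the walk 4->3->3->2, with weight 0 + (-1) + 17 = 16.
Optimal value attained by: walk 4->3->3->2.
Answer: (W^⊗3)[4][2] = 16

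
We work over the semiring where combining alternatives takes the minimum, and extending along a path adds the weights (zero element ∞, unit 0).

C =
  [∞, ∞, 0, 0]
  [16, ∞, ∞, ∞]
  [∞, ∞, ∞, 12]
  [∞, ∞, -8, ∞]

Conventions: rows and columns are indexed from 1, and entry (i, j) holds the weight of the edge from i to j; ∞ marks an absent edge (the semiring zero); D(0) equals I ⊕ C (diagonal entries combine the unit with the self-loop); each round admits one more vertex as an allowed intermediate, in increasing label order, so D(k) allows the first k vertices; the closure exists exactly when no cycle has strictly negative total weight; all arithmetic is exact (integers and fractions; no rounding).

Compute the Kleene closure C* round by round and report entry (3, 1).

D(0):
  [0, ∞, 0, 0]
  [16, 0, ∞, ∞]
  [∞, ∞, 0, 12]
  [∞, ∞, -8, 0]
D(1):
  [0, ∞, 0, 0]
  [16, 0, 16, 16]
  [∞, ∞, 0, 12]
  [∞, ∞, -8, 0]
D(2):
  [0, ∞, 0, 0]
  [16, 0, 16, 16]
  [∞, ∞, 0, 12]
  [∞, ∞, -8, 0]
D(3):
  [0, ∞, 0, 0]
  [16, 0, 16, 16]
  [∞, ∞, 0, 12]
  [∞, ∞, -8, 0]
D(4):
  [0, ∞, -8, 0]
  [16, 0, 8, 16]
  [∞, ∞, 0, 12]
  [∞, ∞, -8, 0]
Answer: C*[3][1] = ∞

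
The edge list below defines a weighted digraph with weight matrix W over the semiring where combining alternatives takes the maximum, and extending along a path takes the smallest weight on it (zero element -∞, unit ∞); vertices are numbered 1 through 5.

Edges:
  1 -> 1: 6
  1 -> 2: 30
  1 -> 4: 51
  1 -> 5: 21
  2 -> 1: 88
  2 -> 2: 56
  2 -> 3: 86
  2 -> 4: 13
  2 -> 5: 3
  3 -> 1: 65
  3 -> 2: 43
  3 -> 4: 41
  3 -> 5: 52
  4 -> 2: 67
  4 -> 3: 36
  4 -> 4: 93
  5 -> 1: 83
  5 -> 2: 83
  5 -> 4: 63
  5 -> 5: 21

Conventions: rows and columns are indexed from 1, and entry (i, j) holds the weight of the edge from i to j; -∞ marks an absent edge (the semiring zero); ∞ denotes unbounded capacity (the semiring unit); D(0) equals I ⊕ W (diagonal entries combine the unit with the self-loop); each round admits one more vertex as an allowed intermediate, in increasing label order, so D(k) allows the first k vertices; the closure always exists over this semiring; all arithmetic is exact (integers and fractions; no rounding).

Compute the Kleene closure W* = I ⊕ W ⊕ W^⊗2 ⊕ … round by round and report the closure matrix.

D(0):
  [∞, 30, -∞, 51, 21]
  [88, ∞, 86, 13, 3]
  [65, 43, ∞, 41, 52]
  [-∞, 67, 36, ∞, -∞]
  [83, 83, -∞, 63, ∞]
D(1):
  [∞, 30, -∞, 51, 21]
  [88, ∞, 86, 51, 21]
  [65, 43, ∞, 51, 52]
  [-∞, 67, 36, ∞, -∞]
  [83, 83, -∞, 63, ∞]
D(2):
  [∞, 30, 30, 51, 21]
  [88, ∞, 86, 51, 21]
  [65, 43, ∞, 51, 52]
  [67, 67, 67, ∞, 21]
  [83, 83, 83, 63, ∞]
D(3):
  [∞, 30, 30, 51, 30]
  [88, ∞, 86, 51, 52]
  [65, 43, ∞, 51, 52]
  [67, 67, 67, ∞, 52]
  [83, 83, 83, 63, ∞]
D(4):
  [∞, 51, 51, 51, 51]
  [88, ∞, 86, 51, 52]
  [65, 51, ∞, 51, 52]
  [67, 67, 67, ∞, 52]
  [83, 83, 83, 63, ∞]
D(5):
  [∞, 51, 51, 51, 51]
  [88, ∞, 86, 52, 52]
  [65, 52, ∞, 52, 52]
  [67, 67, 67, ∞, 52]
  [83, 83, 83, 63, ∞]
Answer: W* = [[∞, 51, 51, 51, 51], [88, ∞, 86, 52, 52], [65, 52, ∞, 52, 52], [67, 67, 67, ∞, 52], [83, 83, 83, 63, ∞]]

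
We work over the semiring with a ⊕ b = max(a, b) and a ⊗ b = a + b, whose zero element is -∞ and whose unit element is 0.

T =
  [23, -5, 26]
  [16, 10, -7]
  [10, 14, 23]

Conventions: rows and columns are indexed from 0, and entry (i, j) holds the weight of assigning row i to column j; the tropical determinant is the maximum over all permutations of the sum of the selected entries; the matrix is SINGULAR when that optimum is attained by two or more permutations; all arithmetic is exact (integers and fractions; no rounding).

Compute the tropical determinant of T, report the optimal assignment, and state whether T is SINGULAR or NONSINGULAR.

σ = (0, 1, 2): 23 + 10 + 23 = 56
σ = (0, 2, 1): 23 + (-7) + 14 = 30
σ = (1, 0, 2): (-5) + 16 + 23 = 34
σ = (1, 2, 0): (-5) + (-7) + 10 = -2
σ = (2, 0, 1): 26 + 16 + 14 = 56
σ = (2, 1, 0): 26 + 10 + 10 = 46
Optimal value attained by: σ = (0, 1, 2).
Answer: det⊕(T) = 56; verdict: SINGULAR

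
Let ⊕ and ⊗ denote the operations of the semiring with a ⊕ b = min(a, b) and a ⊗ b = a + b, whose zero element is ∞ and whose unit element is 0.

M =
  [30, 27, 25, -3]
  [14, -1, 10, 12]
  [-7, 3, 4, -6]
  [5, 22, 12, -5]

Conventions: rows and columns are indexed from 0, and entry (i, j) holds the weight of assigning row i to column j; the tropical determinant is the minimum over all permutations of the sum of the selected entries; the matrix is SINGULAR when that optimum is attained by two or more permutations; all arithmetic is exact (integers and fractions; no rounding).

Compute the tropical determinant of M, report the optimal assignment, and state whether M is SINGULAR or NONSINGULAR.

σ = (0, 1, 2, 3): 30 + (-1) + 4 + (-5) = 28
σ = (0, 1, 3, 2): 30 + (-1) + (-6) + 12 = 35
σ = (0, 2, 1, 3): 30 + 10 + 3 + (-5) = 38
σ = (0, 2, 3, 1): 30 + 10 + (-6) + 22 = 56
σ = (0, 3, 1, 2): 30 + 12 + 3 + 12 = 57
σ = (0, 3, 2, 1): 30 + 12 + 4 + 22 = 68
σ = (1, 0, 2, 3): 27 + 14 + 4 + (-5) = 40
σ = (1, 0, 3, 2): 27 + 14 + (-6) + 12 = 47
σ = (1, 2, 0, 3): 27 + 10 + (-7) + (-5) = 25
σ = (1, 2, 3, 0): 27 + 10 + (-6) + 5 = 36
σ = (1, 3, 0, 2): 27 + 12 + (-7) + 12 = 44
σ = (1, 3, 2, 0): 27 + 12 + 4 + 5 = 48
σ = (2, 0, 1, 3): 25 + 14 + 3 + (-5) = 37
σ = (2, 0, 3, 1): 25 + 14 + (-6) + 22 = 55
σ = (2, 1, 0, 3): 25 + (-1) + (-7) + (-5) = 12
σ = (2, 1, 3, 0): 25 + (-1) + (-6) + 5 = 23
σ = (2, 3, 0, 1): 25 + 12 + (-7) + 22 = 52
σ = (2, 3, 1, 0): 25 + 12 + 3 + 5 = 45
σ = (3, 0, 1, 2): (-3) + 14 + 3 + 12 = 26
σ = (3, 0, 2, 1): (-3) + 14 + 4 + 22 = 37
σ = (3, 1, 0, 2): (-3) + (-1) + (-7) + 12 = 1
σ = (3, 1, 2, 0): (-3) + (-1) + 4 + 5 = 5
σ = (3, 2, 0, 1): (-3) + 10 + (-7) + 22 = 22
σ = (3, 2, 1, 0): (-3) + 10 + 3 + 5 = 15
Optimal value attained by: σ = (3, 1, 0, 2).
Answer: det⊕(M) = 1; verdict: NONSINGULAR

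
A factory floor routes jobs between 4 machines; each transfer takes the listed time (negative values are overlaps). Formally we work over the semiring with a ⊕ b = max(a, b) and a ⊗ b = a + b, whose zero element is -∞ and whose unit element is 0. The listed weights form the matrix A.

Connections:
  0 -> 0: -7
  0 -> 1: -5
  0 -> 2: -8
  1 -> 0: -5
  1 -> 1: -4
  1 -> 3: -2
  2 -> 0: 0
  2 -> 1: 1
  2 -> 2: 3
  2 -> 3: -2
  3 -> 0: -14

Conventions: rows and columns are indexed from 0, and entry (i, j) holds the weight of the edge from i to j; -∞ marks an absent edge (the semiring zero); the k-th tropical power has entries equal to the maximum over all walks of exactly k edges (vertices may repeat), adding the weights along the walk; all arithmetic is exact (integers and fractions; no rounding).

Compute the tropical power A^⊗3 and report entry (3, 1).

A^⊗2:
  [-8, -7, -5, -7]
  [-9, -8, -13, -6]
  [3, 4, 6, 1]
  [-21, -19, -22, -∞]
A^⊗3:
  [-5, -4, -2, -7]
  [-13, -12, -10, -10]
  [6, 7, 9, 4]
  [-22, -21, -19, -21]
Key observation: the optimum is the walk 3->0->2->1, with weight (-14) + (-8) + 1 = -21.
Optimal value attained by: walk 3->0->2->1.
Answer: (A^⊗3)[3][1] = -21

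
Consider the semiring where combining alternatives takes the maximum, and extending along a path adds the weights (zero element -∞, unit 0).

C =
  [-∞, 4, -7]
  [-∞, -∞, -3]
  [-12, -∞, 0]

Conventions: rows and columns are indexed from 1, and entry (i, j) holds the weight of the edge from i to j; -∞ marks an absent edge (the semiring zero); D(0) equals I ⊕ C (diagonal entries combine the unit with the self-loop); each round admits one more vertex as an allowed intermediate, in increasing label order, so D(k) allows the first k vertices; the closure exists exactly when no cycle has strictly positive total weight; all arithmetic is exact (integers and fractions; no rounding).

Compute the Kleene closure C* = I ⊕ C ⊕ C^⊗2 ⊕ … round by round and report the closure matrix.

D(0):
  [0, 4, -7]
  [-∞, 0, -3]
  [-12, -∞, 0]
D(1):
  [0, 4, -7]
  [-∞, 0, -3]
  [-12, -8, 0]
D(2):
  [0, 4, 1]
  [-∞, 0, -3]
  [-12, -8, 0]
D(3):
  [0, 4, 1]
  [-15, 0, -3]
  [-12, -8, 0]
Answer: C* = [[0, 4, 1], [-15, 0, -3], [-12, -8, 0]]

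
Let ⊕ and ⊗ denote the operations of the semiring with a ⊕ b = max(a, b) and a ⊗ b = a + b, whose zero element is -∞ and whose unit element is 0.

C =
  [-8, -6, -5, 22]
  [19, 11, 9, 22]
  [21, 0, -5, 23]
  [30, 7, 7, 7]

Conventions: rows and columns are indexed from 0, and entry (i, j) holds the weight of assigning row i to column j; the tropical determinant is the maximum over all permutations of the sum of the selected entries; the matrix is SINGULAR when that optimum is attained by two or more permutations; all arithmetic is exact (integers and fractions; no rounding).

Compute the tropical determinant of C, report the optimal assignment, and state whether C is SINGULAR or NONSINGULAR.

σ = (0, 1, 2, 3): (-8) + 11 + (-5) + 7 = 5
σ = (0, 1, 3, 2): (-8) + 11 + 23 + 7 = 33
σ = (0, 2, 1, 3): (-8) + 9 + 0 + 7 = 8
σ = (0, 2, 3, 1): (-8) + 9 + 23 + 7 = 31
σ = (0, 3, 1, 2): (-8) + 22 + 0 + 7 = 21
σ = (0, 3, 2, 1): (-8) + 22 + (-5) + 7 = 16
σ = (1, 0, 2, 3): (-6) + 19 + (-5) + 7 = 15
σ = (1, 0, 3, 2): (-6) + 19 + 23 + 7 = 43
σ = (1, 2, 0, 3): (-6) + 9 + 21 + 7 = 31
σ = (1, 2, 3, 0): (-6) + 9 + 23 + 30 = 56
σ = (1, 3, 0, 2): (-6) + 22 + 21 + 7 = 44
σ = (1, 3, 2, 0): (-6) + 22 + (-5) + 30 = 41
σ = (2, 0, 1, 3): (-5) + 19 + 0 + 7 = 21
σ = (2, 0, 3, 1): (-5) + 19 + 23 + 7 = 44
σ = (2, 1, 0, 3): (-5) + 11 + 21 + 7 = 34
σ = (2, 1, 3, 0): (-5) + 11 + 23 + 30 = 59
σ = (2, 3, 0, 1): (-5) + 22 + 21 + 7 = 45
σ = (2, 3, 1, 0): (-5) + 22 + 0 + 30 = 47
σ = (3, 0, 1, 2): 22 + 19 + 0 + 7 = 48
σ = (3, 0, 2, 1): 22 + 19 + (-5) + 7 = 43
σ = (3, 1, 0, 2): 22 + 11 + 21 + 7 = 61
σ = (3, 1, 2, 0): 22 + 11 + (-5) + 30 = 58
σ = (3, 2, 0, 1): 22 + 9 + 21 + 7 = 59
σ = (3, 2, 1, 0): 22 + 9 + 0 + 30 = 61
Optimal value attained by: σ = (3, 1, 0, 2).
Answer: det⊕(C) = 61; verdict: SINGULAR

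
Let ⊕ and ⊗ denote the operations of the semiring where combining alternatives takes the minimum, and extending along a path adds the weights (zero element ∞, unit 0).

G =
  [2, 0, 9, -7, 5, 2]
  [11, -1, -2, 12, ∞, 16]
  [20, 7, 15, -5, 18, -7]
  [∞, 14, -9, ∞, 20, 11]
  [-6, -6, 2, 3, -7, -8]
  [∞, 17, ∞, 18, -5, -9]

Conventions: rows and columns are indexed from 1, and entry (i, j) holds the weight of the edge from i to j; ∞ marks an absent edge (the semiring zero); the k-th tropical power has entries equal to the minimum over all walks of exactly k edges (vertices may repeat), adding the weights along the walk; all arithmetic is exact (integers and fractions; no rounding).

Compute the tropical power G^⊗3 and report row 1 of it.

G^⊗2:
  [-1, -1, -16, -5, -3, -7]
  [10, -2, -3, -7, 11, -9]
  [12, 6, -14, 10, -12, -16]
  [11, -2, 6, -14, 6, -16]
  [-13, -13, -8, -13, -14, -17]
  [-11, -11, -3, -2, -14, -18]
G^⊗3:
  [-9, -9, -14, -21, -12, -23]
  [5, -3, -16, -8, -14, -18]
  [-18, -18, -10, -19, -21, -25]
  [0, -3, -23, 1, -21, -25]
  [-20, -20, -22, -20, -22, -26]
  [-20, -20, -13, -18, -23, -27]
Answer: row 1 of G^⊗3 = [-9, -9, -14, -21, -12, -23]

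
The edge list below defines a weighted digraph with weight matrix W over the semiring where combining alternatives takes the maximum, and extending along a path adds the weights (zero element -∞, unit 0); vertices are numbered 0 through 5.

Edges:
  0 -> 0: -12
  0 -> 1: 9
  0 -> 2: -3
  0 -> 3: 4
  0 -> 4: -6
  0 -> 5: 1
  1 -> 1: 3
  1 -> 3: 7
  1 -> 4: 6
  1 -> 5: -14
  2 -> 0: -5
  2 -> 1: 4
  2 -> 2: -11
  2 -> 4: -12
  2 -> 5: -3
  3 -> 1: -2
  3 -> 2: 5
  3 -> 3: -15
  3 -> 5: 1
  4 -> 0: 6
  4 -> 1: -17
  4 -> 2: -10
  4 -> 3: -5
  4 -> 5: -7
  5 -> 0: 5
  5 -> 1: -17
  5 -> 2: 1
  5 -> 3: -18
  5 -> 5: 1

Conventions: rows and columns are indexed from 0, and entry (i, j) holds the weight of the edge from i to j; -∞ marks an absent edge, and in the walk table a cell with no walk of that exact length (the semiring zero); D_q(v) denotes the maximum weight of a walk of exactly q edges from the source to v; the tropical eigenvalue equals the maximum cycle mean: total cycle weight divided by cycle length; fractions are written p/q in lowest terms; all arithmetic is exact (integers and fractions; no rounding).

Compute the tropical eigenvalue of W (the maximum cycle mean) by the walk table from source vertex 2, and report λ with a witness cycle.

q=0: [-∞, -∞, 0, -∞, -∞, -∞]
q=1: [-5, 4, -11, -∞, -12, -3]
q=2: [2, 7, -2, 11, 10, -2]
q=3: [16, 11, 16, 14, 13, 12]
q=4: [19, 25, 19, 20, 17, 17]
q=5: [23, 28, 25, 32, 31, 21]
q=6: [37, 32, 37, 35, 34, 33]
Optimal cycle mean attained by: cycle 0->1->4->0, total 9 + 6 + 6, length 3.
Answer: λ = 7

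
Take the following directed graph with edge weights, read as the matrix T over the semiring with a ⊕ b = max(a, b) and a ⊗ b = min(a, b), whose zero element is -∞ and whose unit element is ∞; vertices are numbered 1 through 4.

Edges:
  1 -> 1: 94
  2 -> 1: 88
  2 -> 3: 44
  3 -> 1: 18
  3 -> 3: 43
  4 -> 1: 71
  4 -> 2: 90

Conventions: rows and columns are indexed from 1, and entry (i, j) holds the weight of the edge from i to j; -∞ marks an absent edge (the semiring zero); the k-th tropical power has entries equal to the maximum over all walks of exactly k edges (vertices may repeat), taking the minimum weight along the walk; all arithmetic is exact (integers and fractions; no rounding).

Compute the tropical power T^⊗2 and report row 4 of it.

T^⊗2:
  [94, -∞, -∞, -∞]
  [88, -∞, 43, -∞]
  [18, -∞, 43, -∞]
  [88, -∞, 44, -∞]
Answer: row 4 of T^⊗2 = [88, -∞, 44, -∞]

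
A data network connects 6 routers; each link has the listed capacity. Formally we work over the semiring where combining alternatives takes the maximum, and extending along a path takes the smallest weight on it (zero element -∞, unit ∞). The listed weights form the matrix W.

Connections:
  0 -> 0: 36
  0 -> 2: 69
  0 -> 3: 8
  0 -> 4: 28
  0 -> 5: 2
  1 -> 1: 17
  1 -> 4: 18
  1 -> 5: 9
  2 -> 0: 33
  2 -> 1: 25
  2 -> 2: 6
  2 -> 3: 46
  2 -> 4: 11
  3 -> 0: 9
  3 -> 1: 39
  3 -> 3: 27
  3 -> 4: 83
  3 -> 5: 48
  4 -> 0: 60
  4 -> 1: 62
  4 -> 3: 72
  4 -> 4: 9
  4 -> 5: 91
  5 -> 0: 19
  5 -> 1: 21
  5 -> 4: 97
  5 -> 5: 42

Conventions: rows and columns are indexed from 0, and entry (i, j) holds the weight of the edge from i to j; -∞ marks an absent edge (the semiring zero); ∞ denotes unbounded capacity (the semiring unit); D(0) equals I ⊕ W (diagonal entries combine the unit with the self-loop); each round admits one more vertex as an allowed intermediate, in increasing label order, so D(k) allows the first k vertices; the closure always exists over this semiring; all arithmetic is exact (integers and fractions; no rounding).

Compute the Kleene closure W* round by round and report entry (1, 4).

D(0):
  [∞, -∞, 69, 8, 28, 2]
  [-∞, ∞, -∞, -∞, 18, 9]
  [33, 25, ∞, 46, 11, -∞]
  [9, 39, -∞, ∞, 83, 48]
  [60, 62, -∞, 72, ∞, 91]
  [19, 21, -∞, -∞, 97, ∞]
D(1):
  [∞, -∞, 69, 8, 28, 2]
  [-∞, ∞, -∞, -∞, 18, 9]
  [33, 25, ∞, 46, 28, 2]
  [9, 39, 9, ∞, 83, 48]
  [60, 62, 60, 72, ∞, 91]
  [19, 21, 19, 8, 97, ∞]
D(2):
  [∞, -∞, 69, 8, 28, 2]
  [-∞, ∞, -∞, -∞, 18, 9]
  [33, 25, ∞, 46, 28, 9]
  [9, 39, 9, ∞, 83, 48]
  [60, 62, 60, 72, ∞, 91]
  [19, 21, 19, 8, 97, ∞]
D(3):
  [∞, 25, 69, 46, 28, 9]
  [-∞, ∞, -∞, -∞, 18, 9]
  [33, 25, ∞, 46, 28, 9]
  [9, 39, 9, ∞, 83, 48]
  [60, 62, 60, 72, ∞, 91]
  [19, 21, 19, 19, 97, ∞]
D(4):
  [∞, 39, 69, 46, 46, 46]
  [-∞, ∞, -∞, -∞, 18, 9]
  [33, 39, ∞, 46, 46, 46]
  [9, 39, 9, ∞, 83, 48]
  [60, 62, 60, 72, ∞, 91]
  [19, 21, 19, 19, 97, ∞]
D(5):
  [∞, 46, 69, 46, 46, 46]
  [18, ∞, 18, 18, 18, 18]
  [46, 46, ∞, 46, 46, 46]
  [60, 62, 60, ∞, 83, 83]
  [60, 62, 60, 72, ∞, 91]
  [60, 62, 60, 72, 97, ∞]
D(6):
  [∞, 46, 69, 46, 46, 46]
  [18, ∞, 18, 18, 18, 18]
  [46, 46, ∞, 46, 46, 46]
  [60, 62, 60, ∞, 83, 83]
  [60, 62, 60, 72, ∞, 91]
  [60, 62, 60, 72, 97, ∞]
Answer: W*[1][4] = 18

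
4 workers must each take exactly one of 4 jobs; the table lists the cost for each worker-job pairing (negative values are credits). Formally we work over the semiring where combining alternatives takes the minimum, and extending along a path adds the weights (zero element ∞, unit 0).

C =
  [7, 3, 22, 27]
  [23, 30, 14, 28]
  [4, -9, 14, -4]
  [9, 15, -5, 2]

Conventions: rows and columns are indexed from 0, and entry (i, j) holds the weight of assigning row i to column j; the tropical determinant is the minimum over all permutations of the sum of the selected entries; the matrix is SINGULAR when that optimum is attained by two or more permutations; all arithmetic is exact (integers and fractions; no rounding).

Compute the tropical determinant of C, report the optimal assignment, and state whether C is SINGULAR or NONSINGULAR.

σ = (0, 1, 2, 3): 7 + 30 + 14 + 2 = 53
σ = (0, 1, 3, 2): 7 + 30 + (-4) + (-5) = 28
σ = (0, 2, 1, 3): 7 + 14 + (-9) + 2 = 14
σ = (0, 2, 3, 1): 7 + 14 + (-4) + 15 = 32
σ = (0, 3, 1, 2): 7 + 28 + (-9) + (-5) = 21
σ = (0, 3, 2, 1): 7 + 28 + 14 + 15 = 64
σ = (1, 0, 2, 3): 3 + 23 + 14 + 2 = 42
σ = (1, 0, 3, 2): 3 + 23 + (-4) + (-5) = 17
σ = (1, 2, 0, 3): 3 + 14 + 4 + 2 = 23
σ = (1, 2, 3, 0): 3 + 14 + (-4) + 9 = 22
σ = (1, 3, 0, 2): 3 + 28 + 4 + (-5) = 30
σ = (1, 3, 2, 0): 3 + 28 + 14 + 9 = 54
σ = (2, 0, 1, 3): 22 + 23 + (-9) + 2 = 38
σ = (2, 0, 3, 1): 22 + 23 + (-4) + 15 = 56
σ = (2, 1, 0, 3): 22 + 30 + 4 + 2 = 58
σ = (2, 1, 3, 0): 22 + 30 + (-4) + 9 = 57
σ = (2, 3, 0, 1): 22 + 28 + 4 + 15 = 69
σ = (2, 3, 1, 0): 22 + 28 + (-9) + 9 = 50
σ = (3, 0, 1, 2): 27 + 23 + (-9) + (-5) = 36
σ = (3, 0, 2, 1): 27 + 23 + 14 + 15 = 79
σ = (3, 1, 0, 2): 27 + 30 + 4 + (-5) = 56
σ = (3, 1, 2, 0): 27 + 30 + 14 + 9 = 80
σ = (3, 2, 0, 1): 27 + 14 + 4 + 15 = 60
σ = (3, 2, 1, 0): 27 + 14 + (-9) + 9 = 41
Optimal value attained by: σ = (0, 2, 1, 3).
Answer: det⊕(C) = 14; verdict: NONSINGULAR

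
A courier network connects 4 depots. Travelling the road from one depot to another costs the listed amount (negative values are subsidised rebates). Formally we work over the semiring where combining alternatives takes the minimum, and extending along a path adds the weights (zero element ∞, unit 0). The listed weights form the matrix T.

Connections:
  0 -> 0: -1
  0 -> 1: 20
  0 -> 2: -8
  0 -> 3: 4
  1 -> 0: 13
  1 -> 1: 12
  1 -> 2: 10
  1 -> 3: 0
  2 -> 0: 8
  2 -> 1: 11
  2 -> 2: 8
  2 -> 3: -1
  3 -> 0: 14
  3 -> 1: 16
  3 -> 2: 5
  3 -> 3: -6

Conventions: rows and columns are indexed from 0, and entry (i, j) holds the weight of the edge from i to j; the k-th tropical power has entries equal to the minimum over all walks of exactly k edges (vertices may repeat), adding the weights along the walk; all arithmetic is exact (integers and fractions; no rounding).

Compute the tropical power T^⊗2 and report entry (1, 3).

T^⊗2:
  [-2, 3, -9, -9]
  [12, 16, 5, -6]
  [7, 15, 0, -7]
  [8, 10, -1, -12]
Key observation: the optimum is the walk 1->3->3, with weight 0 + (-6) = -6.
Optimal value attained by: walk 1->3->3.
Answer: (T^⊗2)[1][3] = -6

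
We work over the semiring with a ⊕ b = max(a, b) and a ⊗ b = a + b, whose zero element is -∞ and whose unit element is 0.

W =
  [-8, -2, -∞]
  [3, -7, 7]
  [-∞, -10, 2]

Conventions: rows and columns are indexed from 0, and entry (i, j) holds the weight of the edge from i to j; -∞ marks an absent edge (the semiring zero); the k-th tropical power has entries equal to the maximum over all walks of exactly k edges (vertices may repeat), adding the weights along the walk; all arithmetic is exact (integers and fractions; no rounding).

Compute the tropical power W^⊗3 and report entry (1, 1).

W^⊗2:
  [1, -9, 5]
  [-4, 1, 9]
  [-7, -8, 4]
W^⊗3:
  [-6, -1, 7]
  [4, -1, 11]
  [-5, -6, 6]
Key observation: the optimum is the walk 1->2->2->1, with weight 7 + 2 + (-10) = -1.
Optimal value attained by: walk 1->2->2->1.
Answer: (W^⊗3)[1][1] = -1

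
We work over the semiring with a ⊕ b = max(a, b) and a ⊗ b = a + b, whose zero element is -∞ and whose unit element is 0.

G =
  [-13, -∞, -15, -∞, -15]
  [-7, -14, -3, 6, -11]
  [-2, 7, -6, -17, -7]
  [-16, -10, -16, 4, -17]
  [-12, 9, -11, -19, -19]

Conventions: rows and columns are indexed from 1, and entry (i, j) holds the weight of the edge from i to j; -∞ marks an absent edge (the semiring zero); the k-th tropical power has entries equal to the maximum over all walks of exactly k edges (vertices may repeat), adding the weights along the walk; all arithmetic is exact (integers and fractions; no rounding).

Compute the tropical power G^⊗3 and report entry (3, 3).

G^⊗2:
  [-17, -6, -21, -32, -22]
  [-5, 4, -9, 10, -10]
  [0, 2, 4, 13, -4]
  [-12, -6, -12, 8, -13]
  [2, -4, 6, 15, -2]
G^⊗3:
  [-13, -13, -9, 0, -17]
  [-3, 0, 1, 14, -7]
  [2, 11, -1, 17, -3]
  [-8, -2, -8, 12, -9]
  [4, 13, 0, 19, -1]
Key observation: the optimum is the walk 3->5->2->3, with weight (-7) + 9 + (-3) = -1.
Optimal value attained by: walk 3->5->2->3.
Answer: (G^⊗3)[3][3] = -1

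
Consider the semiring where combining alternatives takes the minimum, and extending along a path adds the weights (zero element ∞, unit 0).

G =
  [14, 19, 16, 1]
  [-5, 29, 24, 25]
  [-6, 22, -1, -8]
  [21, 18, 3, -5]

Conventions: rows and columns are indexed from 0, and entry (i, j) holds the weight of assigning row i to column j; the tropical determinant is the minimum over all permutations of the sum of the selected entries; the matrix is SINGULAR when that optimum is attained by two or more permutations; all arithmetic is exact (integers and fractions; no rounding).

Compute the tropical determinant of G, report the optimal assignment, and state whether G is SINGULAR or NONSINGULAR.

σ = (0, 1, 2, 3): 14 + 29 + (-1) + (-5) = 37
σ = (0, 1, 3, 2): 14 + 29 + (-8) + 3 = 38
σ = (0, 2, 1, 3): 14 + 24 + 22 + (-5) = 55
σ = (0, 2, 3, 1): 14 + 24 + (-8) + 18 = 48
σ = (0, 3, 1, 2): 14 + 25 + 22 + 3 = 64
σ = (0, 3, 2, 1): 14 + 25 + (-1) + 18 = 56
σ = (1, 0, 2, 3): 19 + (-5) + (-1) + (-5) = 8
σ = (1, 0, 3, 2): 19 + (-5) + (-8) + 3 = 9
σ = (1, 2, 0, 3): 19 + 24 + (-6) + (-5) = 32
σ = (1, 2, 3, 0): 19 + 24 + (-8) + 21 = 56
σ = (1, 3, 0, 2): 19 + 25 + (-6) + 3 = 41
σ = (1, 3, 2, 0): 19 + 25 + (-1) + 21 = 64
σ = (2, 0, 1, 3): 16 + (-5) + 22 + (-5) = 28
σ = (2, 0, 3, 1): 16 + (-5) + (-8) + 18 = 21
σ = (2, 1, 0, 3): 16 + 29 + (-6) + (-5) = 34
σ = (2, 1, 3, 0): 16 + 29 + (-8) + 21 = 58
σ = (2, 3, 0, 1): 16 + 25 + (-6) + 18 = 53
σ = (2, 3, 1, 0): 16 + 25 + 22 + 21 = 84
σ = (3, 0, 1, 2): 1 + (-5) + 22 + 3 = 21
σ = (3, 0, 2, 1): 1 + (-5) + (-1) + 18 = 13
σ = (3, 1, 0, 2): 1 + 29 + (-6) + 3 = 27
σ = (3, 1, 2, 0): 1 + 29 + (-1) + 21 = 50
σ = (3, 2, 0, 1): 1 + 24 + (-6) + 18 = 37
σ = (3, 2, 1, 0): 1 + 24 + 22 + 21 = 68
Optimal value attained by: σ = (1, 0, 2, 3).
Answer: det⊕(G) = 8; verdict: NONSINGULAR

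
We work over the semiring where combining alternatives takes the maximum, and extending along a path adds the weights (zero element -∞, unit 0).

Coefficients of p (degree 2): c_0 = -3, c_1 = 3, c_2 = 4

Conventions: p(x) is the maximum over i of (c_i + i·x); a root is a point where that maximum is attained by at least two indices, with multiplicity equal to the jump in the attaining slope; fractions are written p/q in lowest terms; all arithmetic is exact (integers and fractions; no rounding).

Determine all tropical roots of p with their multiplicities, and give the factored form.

hull edge (i=0, c=-3) to (i=1, c=3): slope 6, span 1
hull edge (i=1, c=3) to (i=2, c=4): slope 1, span 1
Factored form: p(x) = 4 ⊗ (x ⊕ (-6)) ⊗ (x ⊕ (-1))
Answer: roots = -6 (mult 1), -1 (mult 1)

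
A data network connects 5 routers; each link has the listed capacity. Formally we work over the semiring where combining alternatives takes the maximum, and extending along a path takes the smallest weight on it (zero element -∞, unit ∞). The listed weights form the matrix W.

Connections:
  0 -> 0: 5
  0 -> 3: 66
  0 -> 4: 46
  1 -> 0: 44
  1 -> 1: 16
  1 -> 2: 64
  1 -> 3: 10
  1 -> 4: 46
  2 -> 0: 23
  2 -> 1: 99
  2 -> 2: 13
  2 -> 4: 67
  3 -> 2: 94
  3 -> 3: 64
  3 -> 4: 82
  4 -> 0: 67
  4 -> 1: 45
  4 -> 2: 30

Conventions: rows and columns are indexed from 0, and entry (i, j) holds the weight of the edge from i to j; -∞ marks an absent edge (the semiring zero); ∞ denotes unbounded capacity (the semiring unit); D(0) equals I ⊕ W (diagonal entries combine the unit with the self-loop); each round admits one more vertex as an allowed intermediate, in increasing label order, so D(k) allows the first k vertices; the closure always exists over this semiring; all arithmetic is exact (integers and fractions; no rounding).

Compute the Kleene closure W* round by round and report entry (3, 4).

D(0):
  [∞, -∞, -∞, 66, 46]
  [44, ∞, 64, 10, 46]
  [23, 99, ∞, -∞, 67]
  [-∞, -∞, 94, ∞, 82]
  [67, 45, 30, -∞, ∞]
D(1):
  [∞, -∞, -∞, 66, 46]
  [44, ∞, 64, 44, 46]
  [23, 99, ∞, 23, 67]
  [-∞, -∞, 94, ∞, 82]
  [67, 45, 30, 66, ∞]
D(2):
  [∞, -∞, -∞, 66, 46]
  [44, ∞, 64, 44, 46]
  [44, 99, ∞, 44, 67]
  [-∞, -∞, 94, ∞, 82]
  [67, 45, 45, 66, ∞]
D(3):
  [∞, -∞, -∞, 66, 46]
  [44, ∞, 64, 44, 64]
  [44, 99, ∞, 44, 67]
  [44, 94, 94, ∞, 82]
  [67, 45, 45, 66, ∞]
D(4):
  [∞, 66, 66, 66, 66]
  [44, ∞, 64, 44, 64]
  [44, 99, ∞, 44, 67]
  [44, 94, 94, ∞, 82]
  [67, 66, 66, 66, ∞]
D(5):
  [∞, 66, 66, 66, 66]
  [64, ∞, 64, 64, 64]
  [67, 99, ∞, 66, 67]
  [67, 94, 94, ∞, 82]
  [67, 66, 66, 66, ∞]
Answer: W*[3][4] = 82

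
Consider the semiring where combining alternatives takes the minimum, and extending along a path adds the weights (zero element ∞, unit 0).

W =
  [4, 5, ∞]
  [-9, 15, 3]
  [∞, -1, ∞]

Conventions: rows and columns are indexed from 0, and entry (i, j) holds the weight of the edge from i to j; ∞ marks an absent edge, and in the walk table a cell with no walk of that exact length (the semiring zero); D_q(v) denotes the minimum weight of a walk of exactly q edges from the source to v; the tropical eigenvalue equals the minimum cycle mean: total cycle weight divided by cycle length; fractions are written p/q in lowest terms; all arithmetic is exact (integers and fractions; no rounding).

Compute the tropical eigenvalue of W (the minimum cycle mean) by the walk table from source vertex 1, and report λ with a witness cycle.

q=0: [∞, 0, ∞]
q=1: [-9, 15, 3]
q=2: [-5, -4, 18]
q=3: [-13, 0, -1]
Optimal cycle mean attained by: cycle 0->1->0, total 5 + (-9), length 2.
Answer: λ = -2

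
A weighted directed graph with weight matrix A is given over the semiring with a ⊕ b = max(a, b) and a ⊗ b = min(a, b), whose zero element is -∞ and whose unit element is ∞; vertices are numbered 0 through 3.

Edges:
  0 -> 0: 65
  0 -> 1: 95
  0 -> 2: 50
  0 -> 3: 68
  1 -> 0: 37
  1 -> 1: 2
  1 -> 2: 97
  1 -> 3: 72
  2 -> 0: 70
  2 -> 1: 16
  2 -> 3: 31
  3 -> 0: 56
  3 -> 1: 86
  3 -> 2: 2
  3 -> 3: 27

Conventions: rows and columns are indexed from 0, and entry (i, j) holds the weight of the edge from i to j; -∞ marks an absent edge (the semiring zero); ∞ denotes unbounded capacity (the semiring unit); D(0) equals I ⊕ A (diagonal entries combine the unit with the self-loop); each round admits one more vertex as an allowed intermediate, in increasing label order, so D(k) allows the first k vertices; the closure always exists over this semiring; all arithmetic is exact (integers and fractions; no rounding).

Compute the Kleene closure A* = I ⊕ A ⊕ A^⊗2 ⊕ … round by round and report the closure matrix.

D(0):
  [∞, 95, 50, 68]
  [37, ∞, 97, 72]
  [70, 16, ∞, 31]
  [56, 86, 2, ∞]
D(1):
  [∞, 95, 50, 68]
  [37, ∞, 97, 72]
  [70, 70, ∞, 68]
  [56, 86, 50, ∞]
D(2):
  [∞, 95, 95, 72]
  [37, ∞, 97, 72]
  [70, 70, ∞, 70]
  [56, 86, 86, ∞]
D(3):
  [∞, 95, 95, 72]
  [70, ∞, 97, 72]
  [70, 70, ∞, 70]
  [70, 86, 86, ∞]
D(4):
  [∞, 95, 95, 72]
  [70, ∞, 97, 72]
  [70, 70, ∞, 70]
  [70, 86, 86, ∞]
Answer: A* = [[∞, 95, 95, 72], [70, ∞, 97, 72], [70, 70, ∞, 70], [70, 86, 86, ∞]]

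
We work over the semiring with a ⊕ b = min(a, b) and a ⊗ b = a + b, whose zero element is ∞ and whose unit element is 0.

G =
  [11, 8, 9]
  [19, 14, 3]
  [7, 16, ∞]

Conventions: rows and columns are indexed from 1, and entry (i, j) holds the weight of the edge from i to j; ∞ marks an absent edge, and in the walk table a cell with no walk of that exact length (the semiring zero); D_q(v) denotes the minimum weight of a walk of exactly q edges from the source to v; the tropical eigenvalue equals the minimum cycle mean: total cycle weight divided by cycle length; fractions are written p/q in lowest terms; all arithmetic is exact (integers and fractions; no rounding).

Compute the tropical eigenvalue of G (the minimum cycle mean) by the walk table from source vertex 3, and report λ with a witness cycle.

q=0: [∞, ∞, 0]
q=1: [7, 16, ∞]
q=2: [18, 15, 16]
q=3: [23, 26, 18]
Optimal cycle mean attained by: cycle 1->2->3->1, total 8 + 3 + 7, length 3.
Answer: λ = 6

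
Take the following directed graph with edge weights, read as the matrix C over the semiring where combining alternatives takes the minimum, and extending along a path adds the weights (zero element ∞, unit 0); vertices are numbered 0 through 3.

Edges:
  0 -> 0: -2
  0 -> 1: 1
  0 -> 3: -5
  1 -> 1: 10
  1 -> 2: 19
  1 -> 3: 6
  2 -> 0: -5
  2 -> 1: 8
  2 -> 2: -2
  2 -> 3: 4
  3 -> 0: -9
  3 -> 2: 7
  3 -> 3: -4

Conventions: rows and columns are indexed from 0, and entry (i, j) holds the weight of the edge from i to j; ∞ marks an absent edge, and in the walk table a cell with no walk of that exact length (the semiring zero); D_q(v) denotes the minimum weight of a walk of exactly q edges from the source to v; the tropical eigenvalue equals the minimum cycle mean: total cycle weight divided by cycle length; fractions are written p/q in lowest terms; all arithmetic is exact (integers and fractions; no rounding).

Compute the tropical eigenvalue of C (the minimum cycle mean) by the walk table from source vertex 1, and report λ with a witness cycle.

q=0: [∞, 0, ∞, ∞]
q=1: [∞, 10, 19, 6]
q=2: [-3, 20, 13, 2]
q=3: [-7, -2, 9, -8]
q=4: [-17, -6, -1, -12]
Optimal cycle mean attained by: cycle 0->3->0, total (-5) + (-9), length 2.
Answer: λ = -7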